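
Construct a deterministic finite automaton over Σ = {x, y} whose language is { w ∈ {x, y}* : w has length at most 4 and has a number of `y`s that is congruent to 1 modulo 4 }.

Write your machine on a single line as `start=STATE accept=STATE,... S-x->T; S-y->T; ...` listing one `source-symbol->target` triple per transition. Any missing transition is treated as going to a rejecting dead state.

Build one automaton per condition and run them in lockstep. One (6 states) tracks the input length, saturating at 5; the other (4 states) tracks the count of `y`s modulo 4. Each combined state is a pair, one component from each; accept when both components accept.
With 18 states:
       x  y 
>  A   B  C 
   B   D  E 
 * C   E  F 
   D   G  H 
 * E   H  I 
   F   I  J 
   G   K  L 
 * H   L  M 
   I   M  N 
   J   N  K 
   K   O  P 
 * L   P  Q 
   M   Q  R 
   N   R  O 
   O   O  P 
   P   P  Q 
   Q   Q  R 
   R   R  O 
(> = start, * = accepting)

start=A; accept=C,E,H,L; A-x->B; A-y->C; B-x->D; B-y->E; C-x->E; C-y->F; D-x->G; D-y->H; E-x->H; E-y->I; F-x->I; F-y->J; G-x->K; G-y->L; H-x->L; H-y->M; I-x->M; I-y->N; J-x->N; J-y->K; K-x->O; K-y->P; L-x->P; L-y->Q; M-x->Q; M-y->R; N-x->R; N-y->O; O-x->O; O-y->P; P-x->P; P-y->Q; Q-x->Q; Q-y->R; R-x->R; R-y->O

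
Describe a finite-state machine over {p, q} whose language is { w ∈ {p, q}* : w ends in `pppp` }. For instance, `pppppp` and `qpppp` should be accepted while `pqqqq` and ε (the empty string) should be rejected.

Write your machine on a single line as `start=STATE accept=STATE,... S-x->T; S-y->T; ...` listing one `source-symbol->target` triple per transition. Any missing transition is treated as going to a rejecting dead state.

Let each state record the length of the longest suffix of the input read so far that is also a prefix of `pppp`. s1 means the last symbol is `p`; s2 means the last 2 symbols are `pp`; s3 means the last 3 symbols are `ppp`; s4 means the last 4 symbols are `pppp`. Accept only at s4, where the string currently ends in `pppp`.
        p   q  
>  s0   s1  s0 
   s1   s2  s0 
   s2   s3  s0 
   s3   s4  s0 
 * s4   s4  s0 
(> = start, * = accepting)

start=s0; accept=s4; s0-p->s1; s0-q->s0; s1-p->s2; s1-q->s0; s2-p->s3; s2-q->s0; s3-p->s4; s3-q->s0; s4-p->s4; s4-q->s0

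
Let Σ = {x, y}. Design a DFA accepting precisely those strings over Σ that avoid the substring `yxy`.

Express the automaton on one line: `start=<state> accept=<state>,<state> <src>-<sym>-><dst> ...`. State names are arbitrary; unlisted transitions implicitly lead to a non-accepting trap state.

This is the complement of 'contains `yxy`'. Use the same substring-matching states — q0 through q3 holding how much of `yxy` has just been matched — but flip the accepting set: everything except the trap q3 accepts.
        x   y  
>* q0   q0  q1 
 * q1   q2  q1 
 * q2   q0  q3 
   q3   q3  q3 
(> = start, * = accepting)

start=q0 accept=q0,q1,q2 q0-x->q0 q0-y->q1 q1-x->q2 q1-y->q1 q2-x->q0 q2-y->q3 q3-x->q3 q3-y->q3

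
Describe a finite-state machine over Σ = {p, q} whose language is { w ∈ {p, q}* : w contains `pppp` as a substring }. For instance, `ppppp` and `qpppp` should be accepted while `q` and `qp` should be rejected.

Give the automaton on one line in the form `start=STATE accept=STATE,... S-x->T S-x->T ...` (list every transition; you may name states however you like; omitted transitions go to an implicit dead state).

start=A accept=E A-p->B A-q->A B-p->C B-q->A C-p->D C-q->A D-p->E D-q->A E-p->E E-q->E

Track how much of `pppp` has been matched so far: state A is no progress, E is the absorbing accept state reached once `pppp` has occurred. Intermediate states record partial matches; on a mismatch, fall back to the longest reusable overlap.
With 5 states:
       p  q 
>  A   B  A 
   B   C  A 
   C   D  A 
   D   E  A 
 * E   E  E 
(> = start, * = accepting)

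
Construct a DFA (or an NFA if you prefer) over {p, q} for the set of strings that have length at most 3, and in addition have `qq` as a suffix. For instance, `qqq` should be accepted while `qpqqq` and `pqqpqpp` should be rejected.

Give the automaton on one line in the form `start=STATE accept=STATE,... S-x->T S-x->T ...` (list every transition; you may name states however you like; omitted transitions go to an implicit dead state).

Handle the two conditions separately and then intersect. The first has 5 states tracking the input length, saturating at 4; the second has 3 states tracking how much of the suffix `qq` has currently been matched. A product state is a pair (one from each), accepting exactly when both do. After merging equivalent states the machine shrinks.
A 7-state machine:
        p   q  
>  S0   S1  S2 
   S1   S3  S4 
   S2   S3  S5 
   S3   S3  S3 
   S4   S3  S6 
 * S5   S3  S6 
 * S6   S3  S3 
(> = start, * = accepting)

start=S0 accept=S5,S6 S0-p->S1 S0-q->S2 S1-p->S3 S1-q->S4 S2-p->S3 S2-q->S5 S3-p->S3 S3-q->S3 S4-p->S3 S4-q->S6 S5-p->S3 S5-q->S6 S6-p->S3 S6-q->S3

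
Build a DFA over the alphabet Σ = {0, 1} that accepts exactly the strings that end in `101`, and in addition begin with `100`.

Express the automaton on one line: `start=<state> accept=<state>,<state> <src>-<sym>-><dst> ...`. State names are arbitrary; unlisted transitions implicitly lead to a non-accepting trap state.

Run two small machines in parallel and take their product. One (4 states) tracks how much of the suffix `101` has currently been matched; the other (5 states) tracks whether the input so far still matches the prefix `100`. Each combined state is a pair, one component from each; accept when both components accept.
An 11-state machine:
          0    1  
>  q0     q1   q2 
   q1     q1   q3 
   q2     q4   q3 
   q3     q5   q3 
   q4     q6   q7 
   q5     q1   q7 
   q6     q6   q8 
   q7     q5   q3 
   q8     q9   q8 
   q9     q6  q10 
 * q10    q9   q8 
(> = start, * = accepting)

start=q0 accept=q10 q0-0->q1 q0-1->q2 q1-0->q1 q1-1->q3 q2-0->q4 q2-1->q3 q3-0->q5 q3-1->q3 q4-0->q6 q4-1->q7 q5-0->q1 q5-1->q7 q6-0->q6 q6-1->q8 q7-0->q5 q7-1->q3 q8-0->q9 q8-1->q8 q9-0->q6 q9-1->q10 q10-0->q9 q10-1->q8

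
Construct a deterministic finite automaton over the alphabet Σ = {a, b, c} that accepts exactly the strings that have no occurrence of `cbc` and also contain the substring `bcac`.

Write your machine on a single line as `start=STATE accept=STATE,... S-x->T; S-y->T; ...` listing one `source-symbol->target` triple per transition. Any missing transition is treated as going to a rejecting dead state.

start=q0; accept=q7,q11,q12; q0-a->q0; q0-b->q1; q0-c->q2; q1-a->q0; q1-b->q1; q1-c->q3; q2-a->q0; q2-b->q4; q2-c->q2; q3-a->q5; q3-b->q4; q3-c->q2; q4-a->q0; q4-b->q1; q4-c->q6; q5-a->q0; q5-b->q1; q5-c->q7; q6-a->q8; q6-b->q9; q6-c->q10; q7-a->q11; q7-b->q12; q7-c->q7; q8-a->q10; q8-b->q9; q8-c->q13; q9-a->q10; q9-b->q9; q9-c->q6; q10-a->q10; q10-b->q9; q10-c->q10; q11-a->q11; q11-b->q11; q11-c->q7; q12-a->q11; q12-b->q11; q12-c->q13; q13-a->q13; q13-b->q13; q13-c->q13

Build one automaton per condition and run them in lockstep. One (4 states) tracks partial matches of the forbidden pattern `cbc`; the other (5 states) tracks whether and how much of `bcac` has been seen. Each combined state is a pair, one component from each; accept when both components accept.
          a    b    c  
>  q0     q0   q1   q2 
   q1     q0   q1   q3 
   q2     q0   q4   q2 
   q3     q5   q4   q2 
   q4     q0   q1   q6 
   q5     q0   q1   q7 
   q6     q8   q9  q10 
 * q7    q11  q12   q7 
   q8    q10   q9  q13 
   q9    q10   q9   q6 
   q10   q10   q9  q10 
 * q11   q11  q11   q7 
 * q12   q11  q11  q13 
   q13   q13  q13  q13 
(> = start, * = accepting)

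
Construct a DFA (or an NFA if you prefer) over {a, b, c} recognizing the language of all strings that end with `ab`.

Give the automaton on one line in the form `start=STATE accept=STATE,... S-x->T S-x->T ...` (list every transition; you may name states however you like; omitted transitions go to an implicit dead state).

Let each state record the length of the longest suffix of the input read so far that is also a prefix of `ab`. s1 means the last symbol is `a`; s2 means the last 2 symbols are `ab`. Accept only at s2, where the string currently ends in `ab`.
3 states suffice.
        a   b   c  
>  s0   s1  s0  s0 
   s1   s1  s2  s0 
 * s2   s1  s0  s0 
(> = start, * = accepting)

start=s0 accept=s2 s0-a->s1 s0-b->s0 s0-c->s0 s1-a->s1 s1-b->s2 s1-c->s0 s2-a->s1 s2-b->s0 s2-c->s0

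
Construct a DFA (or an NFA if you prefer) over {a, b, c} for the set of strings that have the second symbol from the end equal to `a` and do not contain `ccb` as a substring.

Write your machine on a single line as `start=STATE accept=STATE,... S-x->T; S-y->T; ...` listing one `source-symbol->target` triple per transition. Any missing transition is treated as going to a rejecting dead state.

start=S0; accept=S3,S4,S5; S0-a->S1; S0-b->S0; S0-c->S2; S1-a->S3; S1-b->S4; S1-c->S5; S2-a->S1; S2-b->S0; S2-c->S6; S3-a->S3; S3-b->S4; S3-c->S5; S4-a->S1; S4-b->S0; S4-c->S2; S5-a->S1; S5-b->S0; S5-c->S6; S6-a->S1; S6-b->S7; S6-c->S6; S7-a->S7; S7-b->S7; S7-c->S7

Handle the two conditions separately and then intersect. The first has 13 states tracking the last 2 symbols read; the second has 4 states tracking partial matches of the forbidden pattern `ccb`. A product state is a pair (one from each), accepting exactly when both do. Equivalent product states are then merged.
With 8 states:
        a   b   c  
>  S0   S1  S0  S2 
   S1   S3  S4  S5 
   S2   S1  S0  S6 
 * S3   S3  S4  S5 
 * S4   S1  S0  S2 
 * S5   S1  S0  S6 
   S6   S1  S7  S6 
   S7   S7  S7  S7 
(> = start, * = accepting)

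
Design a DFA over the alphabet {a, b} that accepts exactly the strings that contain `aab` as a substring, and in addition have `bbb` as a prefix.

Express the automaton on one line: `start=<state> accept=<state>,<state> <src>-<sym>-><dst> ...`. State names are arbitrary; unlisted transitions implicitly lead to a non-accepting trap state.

Handle the two conditions separately and then intersect. The first has 4 states tracking whether and how much of `aab` has been seen; the second has 5 states tracking whether the input so far still matches the prefix `bbb`. A product state is a pair (one from each), accepting exactly when both do. Minimizing collapses redundant product states.
With 8 states:
        a   b  
>  S0   S1  S2 
   S1   S1  S1 
   S2   S1  S3 
   S3   S1  S4 
   S4   S5  S4 
   S5   S6  S4 
   S6   S6  S7 
 * S7   S7  S7 
(> = start, * = accepting)

start=S0 accept=S7 S0-a->S1 S0-b->S2 S1-a->S1 S1-b->S1 S2-a->S1 S2-b->S3 S3-a->S1 S3-b->S4 S4-a->S5 S4-b->S4 S5-a->S6 S5-b->S4 S6-a->S6 S6-b->S7 S7-a->S7 S7-b->S7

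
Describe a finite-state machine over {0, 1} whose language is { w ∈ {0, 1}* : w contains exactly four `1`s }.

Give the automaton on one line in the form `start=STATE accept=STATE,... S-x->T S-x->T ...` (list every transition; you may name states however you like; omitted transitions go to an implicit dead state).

Count `1`s, saturating at 5: states A through E mean 0 through 4 `1`s seen; F means more than 4. Each `1` increments (capped at F); other symbols loop. Accept from {E}.
6 states suffice.
       0  1 
>  A   A  B 
   B   B  C 
   C   C  D 
   D   D  E 
 * E   E  F 
   F   F  F 
(> = start, * = accepting)

start=A accept=E A-0->A A-1->B B-0->B B-1->C C-0->C C-1->D D-0->D D-1->E E-0->E E-1->F F-0->F F-1->F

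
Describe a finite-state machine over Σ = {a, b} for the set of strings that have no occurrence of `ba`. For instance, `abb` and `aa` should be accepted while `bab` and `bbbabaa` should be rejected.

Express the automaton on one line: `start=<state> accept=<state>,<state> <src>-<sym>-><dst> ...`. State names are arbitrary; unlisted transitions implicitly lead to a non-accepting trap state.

start=s0 accept=s0,s1 s0-a->s0 s0-b->s1 s1-a->s2 s1-b->s1 s2-a->s2 s2-b->s2

Track partial matches of the forbidden pattern `ba`. State s2 is a dead state reached once `ba` has occurred; every other state accepts. s0 means no part of `ba` is currently matched.
A 3-state machine:
        a   b  
>* s0   s0  s1 
 * s1   s2  s1 
   s2   s2  s2 
(> = start, * = accepting)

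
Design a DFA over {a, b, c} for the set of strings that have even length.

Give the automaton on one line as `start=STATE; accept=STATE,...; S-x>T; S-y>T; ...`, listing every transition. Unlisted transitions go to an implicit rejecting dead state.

start=S0; accept=S0; S0-a>S1; S0-b>S1; S0-c>S1; S1-a>S0; S1-b>S0; S1-c>S0

Count input length modulo 2: every symbol advances one step around the cycle S0 → S1 → S0. Accept at S0.
With 2 states:
        a   b   c  
>* S0   S1  S1  S1 
   S1   S0  S0  S0 
(> = start, * = accepting)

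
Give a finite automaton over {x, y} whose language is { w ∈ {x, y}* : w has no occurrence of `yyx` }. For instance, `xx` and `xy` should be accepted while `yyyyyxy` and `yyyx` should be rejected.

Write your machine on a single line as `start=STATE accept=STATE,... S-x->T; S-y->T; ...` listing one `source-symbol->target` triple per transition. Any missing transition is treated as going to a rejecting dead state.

Track partial matches of the forbidden pattern `yyx`. State q3 is a dead state reached once `yyx` has occurred; every other state accepts. q0 means no part of `yyx` is currently matched.
        x   y  
>* q0   q0  q1 
 * q1   q0  q2 
 * q2   q3  q2 
   q3   q3  q3 
(> = start, * = accepting)

start=q0; accept=q0,q1,q2; q0-x->q0; q0-y->q1; q1-x->q0; q1-y->q2; q2-x->q3; q2-y->q2; q3-x->q3; q3-y->q3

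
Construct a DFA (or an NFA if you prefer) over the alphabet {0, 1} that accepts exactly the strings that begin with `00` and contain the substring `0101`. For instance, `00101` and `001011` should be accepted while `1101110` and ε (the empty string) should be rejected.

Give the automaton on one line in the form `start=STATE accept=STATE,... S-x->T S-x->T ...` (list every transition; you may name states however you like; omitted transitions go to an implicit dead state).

Handle the two conditions separately and then intersect. The first has 4 states tracking whether the input so far still matches the prefix `00`; the second has 5 states tracking whether and how much of `0101` has been seen. A product state is a pair (one from each), accepting exactly when both do. After merging equivalent states the machine shrinks.
With 8 states:
        0   1  
>  q0   q1  q2 
   q1   q3  q2 
   q2   q2  q2 
   q3   q3  q4 
   q4   q5  q6 
   q5   q3  q7 
   q6   q3  q6 
 * q7   q7  q7 
(> = start, * = accepting)

start=q0 accept=q7 q0-0->q1 q0-1->q2 q1-0->q3 q1-1->q2 q2-0->q2 q2-1->q2 q3-0->q3 q3-1->q4 q4-0->q5 q4-1->q6 q5-0->q3 q5-1->q7 q6-0->q3 q6-1->q6 q7-0->q7 q7-1->q7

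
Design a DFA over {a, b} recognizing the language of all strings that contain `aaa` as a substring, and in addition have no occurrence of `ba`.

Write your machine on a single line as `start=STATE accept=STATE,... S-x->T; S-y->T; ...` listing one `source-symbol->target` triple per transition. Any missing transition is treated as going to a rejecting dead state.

Run two small machines in parallel and take their product. The first has 4 states tracking whether and how much of `aaa` has been seen; the second has 3 states tracking partial matches of the forbidden pattern `ba`. A product state is a pair (one from each), accepting exactly when both do. Minimizing collapses redundant product states.
6 states suffice.
        a   b  
>  s0   s1  s2 
   s1   s3  s2 
   s2   s2  s2 
   s3   s4  s2 
 * s4   s4  s5 
 * s5   s2  s5 
(> = start, * = accepting)

start=s0; accept=s4,s5; s0-a->s1; s0-b->s2; s1-a->s3; s1-b->s2; s2-a->s2; s2-b->s2; s3-a->s4; s3-b->s2; s4-a->s4; s4-b->s5; s5-a->s2; s5-b->s5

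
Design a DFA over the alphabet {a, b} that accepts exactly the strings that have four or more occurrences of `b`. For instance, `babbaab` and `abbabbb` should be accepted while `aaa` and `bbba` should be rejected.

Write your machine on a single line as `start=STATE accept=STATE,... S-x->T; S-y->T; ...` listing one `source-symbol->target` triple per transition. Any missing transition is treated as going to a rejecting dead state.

start=q0; accept=q4,q5; q0-a->q0; q0-b->q1; q1-a->q1; q1-b->q2; q2-a->q2; q2-b->q3; q3-a->q3; q3-b->q4; q4-a->q4; q4-b->q5; q5-a->q5; q5-b->q5

Count `b`s, saturating at 5: states q0 through q4 mean 0 through 4 `b`s seen; q5 means more than 4. Each `b` increments (capped at q5); other symbols loop. Accept from {q4, q5}.
With 6 states:
        a   b  
>  q0   q0  q1 
   q1   q1  q2 
   q2   q2  q3 
   q3   q3  q4 
 * q4   q4  q5 
 * q5   q5  q5 
(> = start, * = accepting)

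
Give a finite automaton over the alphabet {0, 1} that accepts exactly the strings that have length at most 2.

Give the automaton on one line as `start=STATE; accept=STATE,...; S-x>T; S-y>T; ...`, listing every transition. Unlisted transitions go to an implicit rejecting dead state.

We only need to distinguish lengths 0, 1, …, 2, and '>2'. Chain s0 → s1 → s2 → s3 on every symbol, with s3 looping. Accepting states: {s0, s1, s2}.
With 4 states:
        0   1  
>* s0   s1  s1 
 * s1   s2  s2 
 * s2   s3  s3 
   s3   s3  s3 
(> = start, * = accepting)

start=s0; accept=s0,s1,s2; s0-0>s1; s0-1>s1; s1-0>s2; s1-1>s2; s2-0>s3; s2-1>s3; s3-0>s3; s3-1>s3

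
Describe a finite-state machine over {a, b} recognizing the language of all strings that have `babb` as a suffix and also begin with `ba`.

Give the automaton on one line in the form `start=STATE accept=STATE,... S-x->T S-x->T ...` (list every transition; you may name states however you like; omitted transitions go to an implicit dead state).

Handle the two conditions separately and then intersect. One (5 states) tracks how much of the suffix `babb` has currently been matched; the other (4 states) tracks whether the input so far still matches the prefix `ba`. Each combined state is a pair, one component from each; accept when both components accept.
          a    b  
>  q0     q1   q2 
   q1     q1   q3 
   q2     q4   q3 
   q3     q5   q3 
   q4     q6   q7 
   q5     q1   q8 
   q6     q6   q9 
   q7     q4  q10 
   q8     q5  q11 
   q9     q4   q9 
 * q10    q4   q9 
   q11    q5   q3 
(> = start, * = accepting)

start=q0 accept=q10 q0-a->q1 q0-b->q2 q1-a->q1 q1-b->q3 q2-a->q4 q2-b->q3 q3-a->q5 q3-b->q3 q4-a->q6 q4-b->q7 q5-a->q1 q5-b->q8 q6-a->q6 q6-b->q9 q7-a->q4 q7-b->q10 q8-a->q5 q8-b->q11 q9-a->q4 q9-b->q9 q10-a->q4 q10-b->q9 q11-a->q5 q11-b->q3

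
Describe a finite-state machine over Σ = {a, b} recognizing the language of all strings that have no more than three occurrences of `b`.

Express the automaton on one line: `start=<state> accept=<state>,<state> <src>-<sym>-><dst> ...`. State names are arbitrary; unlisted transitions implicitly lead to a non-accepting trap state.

Count `b`s, saturating at 4: states q0 through q3 mean 0 through 3 `b`s seen; q4 means more than 3. Each `b` increments (capped at q4); other symbols loop. Accept from {q0, q1, q2, q3}.
A 5-state machine:
        a   b  
>* q0   q0  q1 
 * q1   q1  q2 
 * q2   q2  q3 
 * q3   q3  q4 
   q4   q4  q4 
(> = start, * = accepting)

start=q0 accept=q0,q1,q2,q3 q0-a->q0 q0-b->q1 q1-a->q1 q1-b->q2 q2-a->q2 q2-b->q3 q3-a->q3 q3-b->q4 q4-a->q4 q4-b->q4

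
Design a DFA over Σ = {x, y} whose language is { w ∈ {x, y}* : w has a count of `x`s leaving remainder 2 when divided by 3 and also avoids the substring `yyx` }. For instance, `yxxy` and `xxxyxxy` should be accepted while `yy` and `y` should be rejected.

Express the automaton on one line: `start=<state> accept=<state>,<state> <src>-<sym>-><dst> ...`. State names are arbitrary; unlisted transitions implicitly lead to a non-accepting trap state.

Run two small machines in parallel and take their product. The first has 3 states tracking the count of `x`s modulo 3; the second has 4 states tracking partial matches of the forbidden pattern `yyx`. A product state is a pair (one from each), accepting exactly when both do.
          x    y  
>  S0     S1   S2 
   S1     S3   S4 
   S2     S1   S5 
 * S3     S0   S6 
   S4     S3   S7 
   S5     S8   S5 
 * S6     S0   S9 
   S7    S10   S7 
   S8    S10   S8 
 * S9    S11   S9 
   S10   S11  S10 
   S11    S8  S11 
(> = start, * = accepting)

start=S0 accept=S3,S6,S9 S0-x->S1 S0-y->S2 S1-x->S3 S1-y->S4 S2-x->S1 S2-y->S5 S3-x->S0 S3-y->S6 S4-x->S3 S4-y->S7 S5-x->S8 S5-y->S5 S6-x->S0 S6-y->S9 S7-x->S10 S7-y->S7 S8-x->S10 S8-y->S8 S9-x->S11 S9-y->S9 S10-x->S11 S10-y->S10 S11-x->S8 S11-y->S11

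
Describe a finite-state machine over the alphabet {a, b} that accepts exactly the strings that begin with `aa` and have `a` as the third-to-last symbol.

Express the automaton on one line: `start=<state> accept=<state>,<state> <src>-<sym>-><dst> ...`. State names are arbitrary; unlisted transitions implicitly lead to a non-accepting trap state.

start=q0 accept=q4,q5,q6,q7 q0-a->q1 q0-b->q2 q1-a->q3 q1-b->q2 q2-a->q2 q2-b->q2 q3-a->q4 q3-b->q5 q4-a->q4 q4-b->q5 q5-a->q6 q5-b->q7 q6-a->q3 q6-b->q8 q7-a->q9 q7-b->q10 q8-a->q6 q8-b->q7 q9-a->q3 q9-b->q8 q10-a->q9 q10-b->q10

Run two small machines in parallel and take their product. One (4 states) tracks whether the input so far still matches the prefix `aa`; the other (15 states) tracks the last 3 symbols read. Each combined state is a pair, one component from each; accept when both components accept. Minimizing collapses redundant product states.
11 states suffice.
          a    b  
>  q0     q1   q2 
   q1     q3   q2 
   q2     q2   q2 
   q3     q4   q5 
 * q4     q4   q5 
 * q5     q6   q7 
 * q6     q3   q8 
 * q7     q9  q10 
   q8     q6   q7 
   q9     q3   q8 
   q10    q9  q10 
(> = start, * = accepting)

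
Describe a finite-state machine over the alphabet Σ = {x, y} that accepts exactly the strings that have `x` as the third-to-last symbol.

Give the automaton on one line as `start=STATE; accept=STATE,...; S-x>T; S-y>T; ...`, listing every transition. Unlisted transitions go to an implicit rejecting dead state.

Because acceptance depends on a position counted from the end, the machine has to buffer the most recent 3 symbols. Make each state the string of the last up-to-3 symbols read; on input `x` shift the window left and append `x`. Accept when the buffered window has length 3 and begins with `x`.
With 15 states:
          x    y  
>  q0     q1   q2 
   q1     q3   q4 
   q2     q5   q6 
   q3     q7   q8 
   q4     q9  q10 
   q5    q11  q12 
   q6    q13  q14 
 * q7     q7   q8 
 * q8     q9  q10 
 * q9    q11  q12 
 * q10   q13  q14 
   q11    q7   q8 
   q12    q9  q10 
   q13   q11  q12 
   q14   q13  q14 
(> = start, * = accepting)

start=q0; accept=q7,q8,q9,q10; q0-x>q1; q0-y>q2; q1-x>q3; q1-y>q4; q2-x>q5; q2-y>q6; q3-x>q7; q3-y>q8; q4-x>q9; q4-y>q10; q5-x>q11; q5-y>q12; q6-x>q13; q6-y>q14; q7-x>q7; q7-y>q8; q8-x>q9; q8-y>q10; q9-x>q11; q9-y>q12; q10-x>q13; q10-y>q14; q11-x>q7; q11-y>q8; q12-x>q9; q12-y>q10; q13-x>q11; q13-y>q12; q14-x>q13; q14-y>q14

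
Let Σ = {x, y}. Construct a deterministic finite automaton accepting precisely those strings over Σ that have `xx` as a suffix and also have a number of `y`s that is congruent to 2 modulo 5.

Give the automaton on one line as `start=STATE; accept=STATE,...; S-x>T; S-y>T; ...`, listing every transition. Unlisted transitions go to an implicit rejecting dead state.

Handle the two conditions separately and then intersect. One (3 states) tracks how much of the suffix `xx` has currently been matched; the other (5 states) tracks the count of `y`s modulo 5. Each combined state is a pair, one component from each; accept when both components accept.
          x    y  
>  s0     s1   s2 
   s1     s3   s2 
   s2     s4   s5 
   s3     s3   s2 
   s4     s6   s5 
   s5     s7   s8 
   s6     s6   s5 
   s7     s9   s8 
   s8    s10  s11 
 * s9     s9   s8 
   s10   s12  s11 
   s11   s13   s0 
   s12   s12  s11 
   s13   s14   s0 
   s14   s14   s0 
(> = start, * = accepting)

start=s0; accept=s9; s0-x>s1; s0-y>s2; s1-x>s3; s1-y>s2; s2-x>s4; s2-y>s5; s3-x>s3; s3-y>s2; s4-x>s6; s4-y>s5; s5-x>s7; s5-y>s8; s6-x>s6; s6-y>s5; s7-x>s9; s7-y>s8; s8-x>s10; s8-y>s11; s9-x>s9; s9-y>s8; s10-x>s12; s10-y>s11; s11-x>s13; s11-y>s0; s12-x>s12; s12-y>s11; s13-x>s14; s13-y>s0; s14-x>s14; s14-y>s0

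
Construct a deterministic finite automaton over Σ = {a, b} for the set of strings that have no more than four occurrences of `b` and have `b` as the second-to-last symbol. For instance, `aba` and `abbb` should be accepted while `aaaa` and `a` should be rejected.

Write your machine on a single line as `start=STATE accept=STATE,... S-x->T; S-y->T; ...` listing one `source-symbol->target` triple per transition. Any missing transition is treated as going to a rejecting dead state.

Run two small machines in parallel and take their product. The first has 6 states tracking the count of `b`s, saturating at 5; the second has 7 states tracking the last 2 symbols read. A product state is a pair (one from each), accepting exactly when both do. Equivalent product states are then merged.
          a    b  
>  q0     q0   q1 
   q1     q2   q3 
 * q2     q4   q5 
 * q3     q6   q7 
   q4     q4   q5 
   q5     q6   q7 
 * q6     q8   q9 
 * q7    q10  q11 
   q8     q8   q9 
   q9    q10  q11 
 * q10   q12  q13 
 * q11   q14  q15 
   q12   q12  q13 
   q13   q14  q15 
 * q14   q15  q15 
   q15   q15  q15 
(> = start, * = accepting)

start=q0; accept=q2,q3,q6,q7,q10,q11,q14; q0-a->q0; q0-b->q1; q1-a->q2; q1-b->q3; q2-a->q4; q2-b->q5; q3-a->q6; q3-b->q7; q4-a->q4; q4-b->q5; q5-a->q6; q5-b->q7; q6-a->q8; q6-b->q9; q7-a->q10; q7-b->q11; q8-a->q8; q8-b->q9; q9-a->q10; q9-b->q11; q10-a->q12; q10-b->q13; q11-a->q14; q11-b->q15; q12-a->q12; q12-b->q13; q13-a->q14; q13-b->q15; q14-a->q15; q14-b->q15; q15-a->q15; q15-b->q15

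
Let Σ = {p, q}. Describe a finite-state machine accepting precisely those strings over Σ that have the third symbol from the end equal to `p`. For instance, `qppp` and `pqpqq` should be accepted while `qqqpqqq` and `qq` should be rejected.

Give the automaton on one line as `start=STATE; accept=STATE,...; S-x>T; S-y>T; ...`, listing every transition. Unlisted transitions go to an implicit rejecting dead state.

start=S0; accept=S7,S8,S9,S10; S0-p>S1; S0-q>S2; S1-p>S3; S1-q>S4; S2-p>S5; S2-q>S6; S3-p>S7; S3-q>S8; S4-p>S9; S4-q>S10; S5-p>S11; S5-q>S12; S6-p>S13; S6-q>S14; S7-p>S7; S7-q>S8; S8-p>S9; S8-q>S10; S9-p>S11; S9-q>S12; S10-p>S13; S10-q>S14; S11-p>S7; S11-q>S8; S12-p>S9; S12-q>S10; S13-p>S11; S13-q>S12; S14-p>S13; S14-q>S14

Because acceptance depends on a position counted from the end, the machine has to buffer the most recent 3 symbols. Make each state the string of the last up-to-3 symbols read; on input `x` shift the window left and append `x`. Accept when the buffered window has length 3 and begins with `p`.
          p    q  
>  S0     S1   S2 
   S1     S3   S4 
   S2     S5   S6 
   S3     S7   S8 
   S4     S9  S10 
   S5    S11  S12 
   S6    S13  S14 
 * S7     S7   S8 
 * S8     S9  S10 
 * S9    S11  S12 
 * S10   S13  S14 
   S11    S7   S8 
   S12    S9  S10 
   S13   S11  S12 
   S14   S13  S14 
(> = start, * = accepting)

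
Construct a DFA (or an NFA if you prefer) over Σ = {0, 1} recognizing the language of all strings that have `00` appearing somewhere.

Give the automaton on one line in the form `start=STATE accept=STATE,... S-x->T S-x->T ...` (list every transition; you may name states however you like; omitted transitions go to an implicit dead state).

States S0..S1 record the length of the longest prefix of `00` that matches the current input suffix. Reaching S2 means `00` has been seen, and we stay there forever. Accept from S2.
3 states suffice.
        0   1  
>  S0   S1  S0 
   S1   S2  S0 
 * S2   S2  S2 
(> = start, * = accepting)

start=S0 accept=S2 S0-0->S1 S0-1->S0 S1-0->S2 S1-1->S0 S2-0->S2 S2-1->S2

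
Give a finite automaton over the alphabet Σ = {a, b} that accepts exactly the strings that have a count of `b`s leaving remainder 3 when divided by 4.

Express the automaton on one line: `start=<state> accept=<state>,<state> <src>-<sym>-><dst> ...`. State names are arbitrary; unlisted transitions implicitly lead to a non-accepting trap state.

Keep the running count of `b`s modulo 4: each `b` advances along the cycle s0 → s1 → s2 → s3 → s0 while other symbols loop. Accept at s3.
A 4-state machine:
        a   b  
>  s0   s0  s1 
   s1   s1  s2 
   s2   s2  s3 
 * s3   s3  s0 
(> = start, * = accepting)

start=s0 accept=s3 s0-a->s0 s0-b->s1 s1-a->s1 s1-b->s2 s2-a->s2 s2-b->s3 s3-a->s3 s3-b->s0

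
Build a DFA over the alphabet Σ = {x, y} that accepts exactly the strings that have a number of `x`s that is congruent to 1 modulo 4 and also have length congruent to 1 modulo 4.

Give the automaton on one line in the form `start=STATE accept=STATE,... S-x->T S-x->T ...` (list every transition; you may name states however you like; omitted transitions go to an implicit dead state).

start=q0 accept=q1 q0-x->q1 q0-y->q2 q1-x->q3 q1-y->q4 q2-x->q4 q2-y->q5 q3-x->q6 q3-y->q7 q4-x->q7 q4-y->q8 q5-x->q8 q5-y->q9 q6-x->q0 q6-y->q10 q7-x->q10 q7-y->q11 q8-x->q11 q8-y->q12 q9-x->q12 q9-y->q0 q10-x->q2 q10-y->q13 q11-x->q13 q11-y->q14 q12-x->q14 q12-y->q1 q13-x->q5 q13-y->q15 q14-x->q15 q14-y->q3 q15-x->q9 q15-y->q6

Run two small machines in parallel and take their product. One (4 states) tracks the count of `x`s modulo 4; the other (4 states) tracks the input length modulo 4. Each combined state is a pair, one component from each; accept when both components accept.
16 states suffice.
          x    y  
>  q0     q1   q2 
 * q1     q3   q4 
   q2     q4   q5 
   q3     q6   q7 
   q4     q7   q8 
   q5     q8   q9 
   q6     q0  q10 
   q7    q10  q11 
   q8    q11  q12 
   q9    q12   q0 
   q10    q2  q13 
   q11   q13  q14 
   q12   q14   q1 
   q13    q5  q15 
   q14   q15   q3 
   q15    q9   q6 
(> = start, * = accepting)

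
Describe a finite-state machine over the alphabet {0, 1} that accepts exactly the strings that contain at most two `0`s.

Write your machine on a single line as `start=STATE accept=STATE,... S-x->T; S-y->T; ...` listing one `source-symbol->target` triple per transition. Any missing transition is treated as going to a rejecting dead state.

start=A; accept=A,B,C; A-0->B; A-1->A; B-0->C; B-1->B; C-0->D; C-1->C; D-0->D; D-1->D

Only the number of `0`s matters, and only up to 3. Make a chain A → B → C → D advanced by each `0` (with D absorbing); every other symbol self-loops. The accepting set is {A, B, C}.
4 states suffice.
       0  1 
>* A   B  A 
 * B   C  B 
 * C   D  C 
   D   D  D 
(> = start, * = accepting)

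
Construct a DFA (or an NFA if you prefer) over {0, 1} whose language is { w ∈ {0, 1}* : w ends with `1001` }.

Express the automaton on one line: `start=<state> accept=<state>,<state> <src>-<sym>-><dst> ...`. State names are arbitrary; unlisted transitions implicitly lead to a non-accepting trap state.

Let each state record the length of the longest suffix of the input read so far that is also a prefix of `1001`. B means the last symbol is `1`; C means the last 2 symbols are `10`; D means the last 3 symbols are `100`; E means the last 4 symbols are `1001`. Accept only at E, where the string currently ends in `1001`.
       0  1 
>  A   A  B 
   B   C  B 
   C   D  B 
   D   A  E 
 * E   C  B 
(> = start, * = accepting)

start=A accept=E A-0->A A-1->B B-0->C B-1->B C-0->D C-1->B D-0->A D-1->E E-0->C E-1->B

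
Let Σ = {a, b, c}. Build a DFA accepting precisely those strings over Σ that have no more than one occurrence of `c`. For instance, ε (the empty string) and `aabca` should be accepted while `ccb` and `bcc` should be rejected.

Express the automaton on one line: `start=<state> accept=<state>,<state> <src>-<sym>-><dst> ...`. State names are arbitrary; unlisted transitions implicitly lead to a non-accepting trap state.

start=S0 accept=S0,S1 S0-a->S0 S0-b->S0 S0-c->S1 S1-a->S1 S1-b->S1 S1-c->S2 S2-a->S2 S2-b->S2 S2-c->S2

Count `c`s, saturating at 2: state S0 means no `c` yet, S1 means one `c` seen, S2 means more than one. Each `c` increments (capped at S2); other symbols loop. Accept from {S0, S1}.
With 3 states:
        a   b   c  
>* S0   S0  S0  S1 
 * S1   S1  S1  S2 
   S2   S2  S2  S2 
(> = start, * = accepting)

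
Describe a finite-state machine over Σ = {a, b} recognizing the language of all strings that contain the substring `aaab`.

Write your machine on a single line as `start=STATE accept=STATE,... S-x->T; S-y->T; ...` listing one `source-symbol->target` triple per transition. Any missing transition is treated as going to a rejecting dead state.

Track how much of `aaab` has been matched so far: state S0 is no progress, S4 is the absorbing accept state reached once `aaab` has occurred. Intermediate states record partial matches; on a mismatch, fall back to the longest reusable overlap.
5 states suffice.
        a   b  
>  S0   S1  S0 
   S1   S2  S0 
   S2   S3  S0 
   S3   S3  S4 
 * S4   S4  S4 
(> = start, * = accepting)

start=S0; accept=S4; S0-a->S1; S0-b->S0; S1-a->S2; S1-b->S0; S2-a->S3; S2-b->S0; S3-a->S3; S3-b->S4; S4-a->S4; S4-b->S4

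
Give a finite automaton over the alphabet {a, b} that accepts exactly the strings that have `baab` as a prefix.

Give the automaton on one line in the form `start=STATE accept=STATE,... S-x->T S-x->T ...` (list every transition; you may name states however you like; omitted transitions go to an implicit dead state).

Walk along `baab` while the input agrees: from S0 take `b` to S1, and so on. Any deviation drops to the rejecting sink S5. Once S4 is reached the prefix is confirmed and every continuation is accepted.
A 6-state machine:
        a   b  
>  S0   S5  S1 
   S1   S2  S5 
   S2   S3  S5 
   S3   S5  S4 
 * S4   S4  S4 
   S5   S5  S5 
(> = start, * = accepting)

start=S0 accept=S4 S0-a->S5 S0-b->S1 S1-a->S2 S1-b->S5 S2-a->S3 S2-b->S5 S3-a->S5 S3-b->S4 S4-a->S4 S4-b->S4 S5-a->S5 S5-b->S5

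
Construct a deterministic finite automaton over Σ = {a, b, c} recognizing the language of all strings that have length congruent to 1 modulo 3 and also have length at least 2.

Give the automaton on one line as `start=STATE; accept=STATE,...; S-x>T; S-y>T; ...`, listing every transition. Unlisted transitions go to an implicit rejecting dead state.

Build one automaton per condition and run them in lockstep. The first has 3 states tracking the input length modulo 3; the second has 4 states tracking the input length, saturating at 3. A product state is a pair (one from each), accepting exactly when both do. Equivalent product states are then merged.
With 5 states:
        a   b   c  
>  q0   q1  q1  q1 
   q1   q2  q2  q2 
   q2   q3  q3  q3 
   q3   q4  q4  q4 
 * q4   q2  q2  q2 
(> = start, * = accepting)

start=q0; accept=q4; q0-a>q1; q0-b>q1; q0-c>q1; q1-a>q2; q1-b>q2; q1-c>q2; q2-a>q3; q2-b>q3; q2-c>q3; q3-a>q4; q3-b>q4; q3-c>q4; q4-a>q2; q4-b>q2; q4-c>q2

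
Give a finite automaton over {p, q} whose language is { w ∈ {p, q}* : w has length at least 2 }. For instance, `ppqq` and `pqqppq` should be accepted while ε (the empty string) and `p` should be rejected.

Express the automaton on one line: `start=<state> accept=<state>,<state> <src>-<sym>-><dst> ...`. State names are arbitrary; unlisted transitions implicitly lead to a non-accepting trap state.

start=A accept=C,D A-p->B A-q->B B-p->C B-q->C C-p->D C-q->D D-p->D D-q->D

We only need to distinguish lengths 0, 1, …, 2, and '>2'. Chain A → B → C → D on every symbol, with D looping. Accepting states: {C, D}.
With 4 states:
       p  q 
>  A   B  B 
   B   C  C 
 * C   D  D 
 * D   D  D 
(> = start, * = accepting)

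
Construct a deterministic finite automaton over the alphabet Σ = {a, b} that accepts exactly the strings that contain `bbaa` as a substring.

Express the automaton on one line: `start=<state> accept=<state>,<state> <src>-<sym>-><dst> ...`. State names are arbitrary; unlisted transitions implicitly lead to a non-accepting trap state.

Track how much of `bbaa` has been matched so far: state s0 is no progress, s4 is the absorbing accept state reached once `bbaa` has occurred. Intermediate states record partial matches; on a mismatch, fall back to the longest reusable overlap.
        a   b  
>  s0   s0  s1 
   s1   s0  s2 
   s2   s3  s2 
   s3   s4  s1 
 * s4   s4  s4 
(> = start, * = accepting)

start=s0 accept=s4 s0-a->s0 s0-b->s1 s1-a->s0 s1-b->s2 s2-a->s3 s2-b->s2 s3-a->s4 s3-b->s1 s4-a->s4 s4-b->s4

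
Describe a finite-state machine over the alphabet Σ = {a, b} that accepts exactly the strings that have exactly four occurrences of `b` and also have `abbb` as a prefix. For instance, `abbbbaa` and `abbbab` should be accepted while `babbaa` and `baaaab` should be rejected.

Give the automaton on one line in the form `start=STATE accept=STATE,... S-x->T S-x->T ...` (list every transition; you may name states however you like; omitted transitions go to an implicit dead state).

start=s0 accept=s10 s0-a->s1 s0-b->s2 s1-a->s3 s1-b->s4 s2-a->s2 s2-b->s5 s3-a->s3 s3-b->s2 s4-a->s2 s4-b->s6 s5-a->s5 s5-b->s7 s6-a->s5 s6-b->s8 s7-a->s7 s7-b->s9 s8-a->s8 s8-b->s10 s9-a->s9 s9-b->s11 s10-a->s10 s10-b->s12 s11-a->s11 s11-b->s11 s12-a->s12 s12-b->s12

Run two small machines in parallel and take their product. One (6 states) tracks the count of `b`s, saturating at 5; the other (6 states) tracks whether the input so far still matches the prefix `abbb`. Each combined state is a pair, one component from each; accept when both components accept.
A 13-state machine:
          a    b  
>  s0     s1   s2 
   s1     s3   s4 
   s2     s2   s5 
   s3     s3   s2 
   s4     s2   s6 
   s5     s5   s7 
   s6     s5   s8 
   s7     s7   s9 
   s8     s8  s10 
   s9     s9  s11 
 * s10   s10  s12 
   s11   s11  s11 
   s12   s12  s12 
(> = start, * = accepting)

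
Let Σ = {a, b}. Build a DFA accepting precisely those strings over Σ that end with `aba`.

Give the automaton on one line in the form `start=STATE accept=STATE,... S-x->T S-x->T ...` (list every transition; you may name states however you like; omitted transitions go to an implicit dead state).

Let each state record the length of the longest suffix of the input read so far that is also a prefix of `aba`. s1 means the last symbol is `a`; s2 means the last 2 symbols are `ab`; s3 means the last 3 symbols are `aba`. Accept only at s3, where the string currently ends in `aba`.
With 4 states:
        a   b  
>  s0   s1  s0 
   s1   s1  s2 
   s2   s3  s0 
 * s3   s1  s2 
(> = start, * = accepting)

start=s0 accept=s3 s0-a->s1 s0-b->s0 s1-a->s1 s1-b->s2 s2-a->s3 s2-b->s0 s3-a->s1 s3-b->s2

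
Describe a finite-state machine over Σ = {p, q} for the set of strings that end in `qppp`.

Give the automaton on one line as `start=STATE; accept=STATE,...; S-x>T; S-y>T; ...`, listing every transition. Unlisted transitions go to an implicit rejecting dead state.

start=s0; accept=s4; s0-p>s0; s0-q>s1; s1-p>s2; s1-q>s1; s2-p>s3; s2-q>s1; s3-p>s4; s3-q>s1; s4-p>s0; s4-q>s1

Remember how much of `qppp` the current input suffix matches. State s0 means no match yet; s1 means the last symbol is `q`; s2 means the last 2 symbols are `qp`; s3 means the last 3 symbols are `qpp`; s4 means the last 4 symbols are `qppp`. Only s4 accepts. On a mismatch, fall back to the longest proper suffix that is still a prefix of `qppp`.
        p   q  
>  s0   s0  s1 
   s1   s2  s1 
   s2   s3  s1 
   s3   s4  s1 
 * s4   s0  s1 
(> = start, * = accepting)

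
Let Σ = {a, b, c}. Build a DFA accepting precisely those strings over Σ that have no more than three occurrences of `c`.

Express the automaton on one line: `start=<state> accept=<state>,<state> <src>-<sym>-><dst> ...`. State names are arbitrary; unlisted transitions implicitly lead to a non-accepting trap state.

start=q0 accept=q0,q1,q2,q3 q0-a->q0 q0-b->q0 q0-c->q1 q1-a->q1 q1-b->q1 q1-c->q2 q2-a->q2 q2-b->q2 q2-c->q3 q3-a->q3 q3-b->q3 q3-c->q4 q4-a->q4 q4-b->q4 q4-c->q4

Count `c`s, saturating at 4: states q0 through q3 mean 0 through 3 `c`s seen; q4 means more than 3. Each `c` increments (capped at q4); other symbols loop. Accept from {q0, q1, q2, q3}.
With 5 states:
        a   b   c  
>* q0   q0  q0  q1 
 * q1   q1  q1  q2 
 * q2   q2  q2  q3 
 * q3   q3  q3  q4 
   q4   q4  q4  q4 
(> = start, * = accepting)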